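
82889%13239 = 3455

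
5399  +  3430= 8829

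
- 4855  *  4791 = - 23260305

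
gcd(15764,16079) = 7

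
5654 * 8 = 45232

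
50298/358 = 140+89/179 = 140.50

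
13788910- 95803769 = - 82014859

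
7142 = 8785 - 1643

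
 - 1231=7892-9123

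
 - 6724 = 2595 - 9319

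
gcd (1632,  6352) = 16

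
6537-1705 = 4832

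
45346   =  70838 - 25492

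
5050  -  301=4749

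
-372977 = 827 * ( - 451) 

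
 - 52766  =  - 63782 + 11016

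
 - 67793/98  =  -67793/98= - 691.77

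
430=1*430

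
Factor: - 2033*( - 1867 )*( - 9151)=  -34733636261 = - 19^1 * 107^1*1867^1*9151^1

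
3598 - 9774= - 6176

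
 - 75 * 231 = - 17325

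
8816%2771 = 503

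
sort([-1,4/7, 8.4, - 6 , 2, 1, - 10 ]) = [-10,-6,-1, 4/7,  1,2,8.4]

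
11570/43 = 11570/43 = 269.07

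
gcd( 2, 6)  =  2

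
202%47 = 14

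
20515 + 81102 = 101617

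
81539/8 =81539/8=10192.38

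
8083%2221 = 1420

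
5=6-1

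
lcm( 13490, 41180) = 782420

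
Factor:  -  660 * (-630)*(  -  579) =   -  240748200 =- 2^3*3^4*5^2*7^1 * 11^1*193^1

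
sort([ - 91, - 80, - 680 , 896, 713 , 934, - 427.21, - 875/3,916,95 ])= [ - 680, - 427.21, - 875/3, - 91,-80,95,713,896, 916,934]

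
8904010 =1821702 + 7082308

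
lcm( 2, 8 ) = 8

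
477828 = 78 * 6126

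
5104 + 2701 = 7805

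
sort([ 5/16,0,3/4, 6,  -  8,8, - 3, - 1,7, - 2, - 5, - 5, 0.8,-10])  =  [ - 10, - 8, - 5,- 5, - 3, - 2,-1,0,  5/16, 3/4,0.8,6,7, 8 ] 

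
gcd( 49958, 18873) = 1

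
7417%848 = 633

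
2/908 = 1/454= 0.00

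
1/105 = 1/105=0.01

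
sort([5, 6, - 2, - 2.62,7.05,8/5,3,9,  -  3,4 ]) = [ - 3, - 2.62,  -  2,8/5,3,4,5, 6,  7.05,9]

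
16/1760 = 1/110=0.01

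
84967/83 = 84967/83 = 1023.70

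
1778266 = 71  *25046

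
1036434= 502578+533856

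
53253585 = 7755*6867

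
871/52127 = 871/52127 = 0.02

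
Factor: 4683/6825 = 223/325  =  5^(  -  2)*13^( - 1)*223^1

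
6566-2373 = 4193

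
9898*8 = 79184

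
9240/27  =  3080/9 = 342.22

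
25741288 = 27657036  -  1915748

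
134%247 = 134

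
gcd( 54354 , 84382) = 2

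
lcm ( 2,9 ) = 18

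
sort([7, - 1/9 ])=[ - 1/9, 7]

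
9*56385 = 507465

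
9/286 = 9/286 = 0.03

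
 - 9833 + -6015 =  - 15848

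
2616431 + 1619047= 4235478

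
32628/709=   46 + 14/709 = 46.02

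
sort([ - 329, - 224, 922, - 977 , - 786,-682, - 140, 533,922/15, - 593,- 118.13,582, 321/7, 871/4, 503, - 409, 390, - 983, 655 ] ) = [ - 983, - 977,-786,-682, - 593, - 409, - 329, - 224, - 140,  -  118.13, 321/7, 922/15, 871/4, 390,  503, 533, 582 , 655, 922]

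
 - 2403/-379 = 2403/379 = 6.34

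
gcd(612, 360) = 36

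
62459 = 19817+42642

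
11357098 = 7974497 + 3382601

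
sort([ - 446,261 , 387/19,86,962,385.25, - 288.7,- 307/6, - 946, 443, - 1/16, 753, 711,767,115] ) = [ - 946, - 446 , - 288.7, - 307/6, - 1/16,387/19,86, 115,261,385.25,443, 711, 753, 767, 962 ]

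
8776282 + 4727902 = 13504184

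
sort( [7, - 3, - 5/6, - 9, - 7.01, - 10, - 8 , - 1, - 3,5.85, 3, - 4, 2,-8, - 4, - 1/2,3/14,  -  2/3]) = [-10, - 9, - 8, - 8,- 7.01, - 4, - 4, - 3, - 3, - 1, - 5/6, - 2/3, - 1/2, 3/14, 2, 3,5.85, 7]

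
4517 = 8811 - 4294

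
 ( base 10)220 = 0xDC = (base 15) ea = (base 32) 6s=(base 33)6m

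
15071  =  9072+5999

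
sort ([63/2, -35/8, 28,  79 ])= [-35/8,28 , 63/2, 79] 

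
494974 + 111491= 606465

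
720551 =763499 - 42948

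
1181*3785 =4470085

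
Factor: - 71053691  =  -5107^1*13913^1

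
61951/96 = 61951/96 = 645.32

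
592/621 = 592/621 = 0.95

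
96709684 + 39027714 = 135737398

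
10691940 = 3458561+7233379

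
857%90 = 47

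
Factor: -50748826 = -2^1*1373^1*18481^1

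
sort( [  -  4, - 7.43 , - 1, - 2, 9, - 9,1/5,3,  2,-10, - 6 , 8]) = [ - 10, - 9, - 7.43, - 6, - 4, - 2, - 1, 1/5, 2,3 , 8  ,  9] 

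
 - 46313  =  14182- 60495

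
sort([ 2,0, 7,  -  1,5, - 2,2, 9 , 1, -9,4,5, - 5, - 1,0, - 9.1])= [  -  9.1, - 9, - 5, - 2, - 1, - 1, 0, 0,1, 2,2 , 4,  5, 5,7, 9] 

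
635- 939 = -304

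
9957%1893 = 492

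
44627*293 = 13075711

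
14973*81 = 1212813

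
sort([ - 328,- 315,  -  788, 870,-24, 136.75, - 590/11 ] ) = [ - 788, - 328, - 315, - 590/11, - 24, 136.75, 870 ]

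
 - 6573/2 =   -  3287  +  1/2 = - 3286.50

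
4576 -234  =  4342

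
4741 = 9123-4382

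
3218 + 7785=11003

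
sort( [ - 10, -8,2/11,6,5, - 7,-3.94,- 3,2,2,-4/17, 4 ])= [ - 10, - 8,-7, - 3.94, - 3, - 4/17,2/11, 2 , 2,  4,5, 6]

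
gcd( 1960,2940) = 980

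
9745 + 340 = 10085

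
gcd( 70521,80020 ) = 1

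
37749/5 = 7549 +4/5 = 7549.80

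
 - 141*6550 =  - 923550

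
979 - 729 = 250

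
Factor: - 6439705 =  - 5^1*47^1*67^1*409^1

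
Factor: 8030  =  2^1*5^1*11^1*73^1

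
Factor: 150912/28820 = 288/55 = 2^5*3^2*5^( - 1)*11^( - 1) 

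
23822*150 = 3573300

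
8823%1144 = 815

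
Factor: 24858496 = 2^7*13^1*14939^1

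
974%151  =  68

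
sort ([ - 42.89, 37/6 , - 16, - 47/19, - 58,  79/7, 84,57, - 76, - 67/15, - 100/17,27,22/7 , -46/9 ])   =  [ - 76, - 58, - 42.89, - 16, - 100/17, - 46/9, - 67/15, - 47/19, 22/7, 37/6, 79/7,27, 57, 84]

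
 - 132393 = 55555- 187948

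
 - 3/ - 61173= 1/20391  =  0.00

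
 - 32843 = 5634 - 38477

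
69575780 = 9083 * 7660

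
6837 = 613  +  6224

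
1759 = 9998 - 8239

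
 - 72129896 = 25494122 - 97624018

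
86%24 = 14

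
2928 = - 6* (-488) 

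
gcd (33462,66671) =11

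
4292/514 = 2146/257=8.35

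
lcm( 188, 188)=188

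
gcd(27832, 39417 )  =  7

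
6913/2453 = 2+9/11 =2.82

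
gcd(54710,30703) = 1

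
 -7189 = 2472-9661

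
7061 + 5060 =12121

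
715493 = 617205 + 98288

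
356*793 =282308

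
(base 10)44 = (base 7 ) 62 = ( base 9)48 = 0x2C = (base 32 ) 1C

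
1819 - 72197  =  -70378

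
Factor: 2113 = 2113^1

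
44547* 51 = 2271897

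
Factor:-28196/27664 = - 53/52 =- 2^ ( - 2) * 13^ ( - 1)*53^1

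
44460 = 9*4940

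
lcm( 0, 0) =0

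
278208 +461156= 739364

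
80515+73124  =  153639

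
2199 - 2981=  - 782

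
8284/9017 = 8284/9017 = 0.92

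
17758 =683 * 26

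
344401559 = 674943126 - 330541567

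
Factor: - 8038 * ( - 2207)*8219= 2^1 * 2207^1*4019^1*8219^1 = 145803958654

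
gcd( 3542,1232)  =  154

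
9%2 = 1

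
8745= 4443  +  4302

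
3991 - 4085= - 94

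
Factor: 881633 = 61^1* 97^1*149^1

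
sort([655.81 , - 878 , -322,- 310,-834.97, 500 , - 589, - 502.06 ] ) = [-878, -834.97 ,-589,-502.06,-322  ,-310 , 500,655.81 ] 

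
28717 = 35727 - 7010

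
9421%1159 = 149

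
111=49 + 62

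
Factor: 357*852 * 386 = 2^3*3^2*7^1*17^1 * 71^1*193^1 = 117407304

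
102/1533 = 34/511=0.07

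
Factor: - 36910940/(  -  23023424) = 9227735/5755856 = 2^ ( - 4 )* 5^1*11^1 * 163^( - 1) * 2207^ ( - 1)*167777^1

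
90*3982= 358380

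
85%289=85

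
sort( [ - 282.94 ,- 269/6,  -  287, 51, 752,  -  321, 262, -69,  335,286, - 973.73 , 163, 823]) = [  -  973.73, - 321,  -  287 ,-282.94 , - 69, - 269/6,51 , 163 , 262,286,  335 , 752 , 823 ]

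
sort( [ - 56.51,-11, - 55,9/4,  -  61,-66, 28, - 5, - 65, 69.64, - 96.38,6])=[-96.38, - 66,  -  65,-61, - 56.51, - 55, - 11, -5,9/4,6, 28,69.64 ]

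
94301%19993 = 14329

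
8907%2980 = 2947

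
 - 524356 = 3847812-4372168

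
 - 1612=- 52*31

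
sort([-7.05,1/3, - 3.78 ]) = [ - 7.05, - 3.78, 1/3 ]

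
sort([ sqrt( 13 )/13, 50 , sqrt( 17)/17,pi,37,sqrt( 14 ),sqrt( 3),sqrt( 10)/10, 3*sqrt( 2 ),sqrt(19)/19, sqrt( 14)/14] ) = [ sqrt( 19 )/19,sqrt( 17) /17, sqrt( 14)/14,sqrt( 13 ) /13, sqrt( 10) /10,sqrt(3 ),pi, sqrt( 14 ),  3*sqrt( 2 ),  37,  50]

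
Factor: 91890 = 2^1*3^2*5^1*1021^1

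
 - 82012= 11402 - 93414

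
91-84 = 7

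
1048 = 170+878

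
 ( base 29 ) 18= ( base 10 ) 37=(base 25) 1C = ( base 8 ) 45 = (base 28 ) 19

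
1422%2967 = 1422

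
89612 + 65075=154687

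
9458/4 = 2364  +  1/2 = 2364.50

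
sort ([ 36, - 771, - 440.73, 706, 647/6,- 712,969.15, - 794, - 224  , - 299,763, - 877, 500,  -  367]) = [ - 877, - 794, - 771, - 712, - 440.73, - 367 , - 299, - 224, 36, 647/6, 500,706,  763, 969.15] 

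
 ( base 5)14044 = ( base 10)1149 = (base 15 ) 519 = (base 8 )2175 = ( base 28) 1d1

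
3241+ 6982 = 10223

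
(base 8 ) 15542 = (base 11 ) 52A3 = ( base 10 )7010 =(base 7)26303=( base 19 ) 107I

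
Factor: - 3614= - 2^1 * 13^1*139^1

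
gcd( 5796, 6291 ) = 9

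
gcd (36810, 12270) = 12270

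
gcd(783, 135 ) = 27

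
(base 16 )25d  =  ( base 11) 500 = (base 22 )15b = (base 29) KP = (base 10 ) 605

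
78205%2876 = 553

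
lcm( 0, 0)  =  0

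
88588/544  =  162 + 115/136 =162.85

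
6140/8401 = 6140/8401 = 0.73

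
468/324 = 1 + 4/9 = 1.44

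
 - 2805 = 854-3659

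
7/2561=7/2561 = 0.00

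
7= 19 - 12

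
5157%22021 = 5157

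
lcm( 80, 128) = 640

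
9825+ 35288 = 45113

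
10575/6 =3525/2 = 1762.50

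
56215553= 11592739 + 44622814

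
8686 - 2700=5986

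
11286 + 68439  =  79725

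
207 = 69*3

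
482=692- 210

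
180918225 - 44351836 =136566389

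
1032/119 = 1032/119 = 8.67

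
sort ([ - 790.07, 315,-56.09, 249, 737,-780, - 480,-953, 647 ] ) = [-953 ,-790.07 ,-780,  -  480, - 56.09,  249, 315,  647,737]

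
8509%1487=1074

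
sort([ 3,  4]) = [ 3,4]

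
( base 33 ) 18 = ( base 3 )1112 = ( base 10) 41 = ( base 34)17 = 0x29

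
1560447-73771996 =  - 72211549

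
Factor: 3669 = 3^1 * 1223^1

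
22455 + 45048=67503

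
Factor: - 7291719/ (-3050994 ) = 2430573/1016998=2^ (  -  1 )*3^1*508499^( - 1 )*810191^1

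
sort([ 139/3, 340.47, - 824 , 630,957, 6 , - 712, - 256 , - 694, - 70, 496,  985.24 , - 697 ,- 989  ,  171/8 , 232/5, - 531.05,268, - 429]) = [ - 989, - 824 , - 712, - 697, - 694 ,-531.05, - 429, -256 ,- 70,6, 171/8, 139/3 , 232/5,268,340.47,496, 630, 957,985.24]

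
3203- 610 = 2593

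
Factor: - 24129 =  -3^2 * 7^1* 383^1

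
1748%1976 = 1748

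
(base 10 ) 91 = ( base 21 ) 47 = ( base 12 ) 77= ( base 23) 3m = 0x5B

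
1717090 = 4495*382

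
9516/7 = 1359 + 3/7 = 1359.43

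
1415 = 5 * 283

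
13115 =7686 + 5429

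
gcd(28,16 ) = 4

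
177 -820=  - 643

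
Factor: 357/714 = 1/2  =  2^(- 1)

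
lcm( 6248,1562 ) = 6248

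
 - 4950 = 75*( - 66 ) 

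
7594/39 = 7594/39  =  194.72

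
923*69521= 64167883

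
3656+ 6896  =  10552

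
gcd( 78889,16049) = 1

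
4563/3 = 1521  =  1521.00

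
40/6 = 20/3 = 6.67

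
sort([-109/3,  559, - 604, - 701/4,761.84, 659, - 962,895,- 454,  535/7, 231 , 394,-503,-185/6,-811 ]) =[-962, - 811, - 604,  -  503, - 454, - 701/4,-109/3,-185/6,535/7, 231,  394,559, 659,761.84,  895 ] 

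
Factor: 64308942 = 2^1* 3^2*31^1*115249^1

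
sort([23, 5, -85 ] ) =[ - 85, 5, 23] 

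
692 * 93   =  64356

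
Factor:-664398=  - 2^1 * 3^2 * 7^1*5273^1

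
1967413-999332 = 968081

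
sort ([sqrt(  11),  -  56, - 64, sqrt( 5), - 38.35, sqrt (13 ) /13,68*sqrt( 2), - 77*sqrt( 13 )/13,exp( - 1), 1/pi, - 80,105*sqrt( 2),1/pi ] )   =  [ - 80, - 64 , - 56,  -  38.35, - 77 * sqrt(13 )/13,  sqrt(13)/13,1/pi,1/pi,exp( - 1 ),sqrt( 5),sqrt( 11 ) , 68*sqrt(2 ) , 105*sqrt(2)] 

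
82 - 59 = 23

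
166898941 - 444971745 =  - 278072804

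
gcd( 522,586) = 2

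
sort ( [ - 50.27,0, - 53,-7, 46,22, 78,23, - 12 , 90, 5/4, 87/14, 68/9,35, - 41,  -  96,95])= [ -96,- 53, - 50.27,-41, - 12, - 7, 0,5/4,87/14, 68/9, 22,23,35,46, 78,90 , 95 ]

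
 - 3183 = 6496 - 9679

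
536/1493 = 536/1493 = 0.36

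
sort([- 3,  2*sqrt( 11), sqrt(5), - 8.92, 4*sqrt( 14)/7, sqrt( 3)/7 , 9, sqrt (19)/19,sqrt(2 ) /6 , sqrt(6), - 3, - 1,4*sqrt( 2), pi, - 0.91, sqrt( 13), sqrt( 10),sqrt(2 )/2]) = [ - 8.92, - 3, - 3,  -  1, - 0.91,  sqrt(19)/19, sqrt(2)/6,sqrt( 3 )/7 , sqrt( 2) /2, 4*sqrt(14)/7,  sqrt(5), sqrt( 6) , pi, sqrt( 10),sqrt( 13),4*sqrt(2), 2 * sqrt (11 ),9 ] 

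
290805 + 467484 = 758289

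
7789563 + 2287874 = 10077437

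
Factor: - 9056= -2^5*283^1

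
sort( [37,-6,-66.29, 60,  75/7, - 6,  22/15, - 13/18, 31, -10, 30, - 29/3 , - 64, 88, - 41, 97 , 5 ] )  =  [ - 66.29, - 64, -41, - 10, - 29/3 , - 6, - 6, - 13/18,  22/15, 5, 75/7,30,  31, 37,60, 88, 97]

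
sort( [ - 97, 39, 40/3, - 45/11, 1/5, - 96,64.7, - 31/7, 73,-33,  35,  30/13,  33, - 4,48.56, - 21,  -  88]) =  [ - 97, - 96 , - 88, - 33, - 21, - 31/7, - 45/11, - 4, 1/5,30/13,40/3,33, 35, 39,48.56,64.7,73]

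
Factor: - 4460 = - 2^2*5^1*223^1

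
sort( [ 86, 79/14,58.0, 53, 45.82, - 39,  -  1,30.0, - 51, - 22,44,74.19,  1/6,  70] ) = [ - 51, - 39, - 22, - 1, 1/6 , 79/14, 30.0, 44,  45.82,53 , 58.0,70, 74.19,  86] 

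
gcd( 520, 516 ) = 4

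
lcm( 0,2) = 0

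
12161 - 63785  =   - 51624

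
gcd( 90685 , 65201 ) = 1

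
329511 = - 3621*( - 91)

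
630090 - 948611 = -318521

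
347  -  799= - 452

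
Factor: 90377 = 7^1*12911^1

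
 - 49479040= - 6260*7904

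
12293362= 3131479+9161883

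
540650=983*550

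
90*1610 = 144900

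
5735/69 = 83 + 8/69= 83.12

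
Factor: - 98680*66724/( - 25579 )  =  2^5*5^1*7^1*2383^1 * 2467^1*25579^( - 1 ) =6584324320/25579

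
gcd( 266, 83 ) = 1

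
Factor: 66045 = 3^1* 5^1*7^1*17^1*37^1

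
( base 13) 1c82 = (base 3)12221102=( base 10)4331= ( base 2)1000011101011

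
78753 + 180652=259405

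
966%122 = 112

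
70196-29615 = 40581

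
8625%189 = 120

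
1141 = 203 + 938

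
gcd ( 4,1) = 1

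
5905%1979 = 1947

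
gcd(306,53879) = 1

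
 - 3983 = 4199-8182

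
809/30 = 809/30 = 26.97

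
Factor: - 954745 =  - 5^1*11^1*17359^1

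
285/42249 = 95/14083= 0.01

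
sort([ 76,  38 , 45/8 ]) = [ 45/8, 38, 76]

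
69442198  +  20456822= 89899020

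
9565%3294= 2977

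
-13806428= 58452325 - 72258753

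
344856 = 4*86214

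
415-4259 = - 3844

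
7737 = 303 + 7434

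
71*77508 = 5503068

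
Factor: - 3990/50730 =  - 7/89= - 7^1*89^( - 1 ) 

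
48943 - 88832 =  - 39889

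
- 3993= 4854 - 8847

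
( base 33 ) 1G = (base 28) 1l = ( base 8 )61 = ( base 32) 1h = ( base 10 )49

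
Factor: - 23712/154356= - 104/677 = - 2^3*13^1*677^(  -  1) 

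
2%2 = 0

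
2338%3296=2338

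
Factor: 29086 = 2^1*14543^1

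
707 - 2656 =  - 1949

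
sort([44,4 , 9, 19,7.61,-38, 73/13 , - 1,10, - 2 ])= [-38,  -  2, - 1 , 4,  73/13, 7.61,9 , 10, 19, 44 ]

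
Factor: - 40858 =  - 2^1 * 31^1*659^1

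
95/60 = 1 + 7/12 = 1.58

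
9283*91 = 844753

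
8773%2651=820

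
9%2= 1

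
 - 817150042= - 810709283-6440759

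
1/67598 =1/67598 = 0.00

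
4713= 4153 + 560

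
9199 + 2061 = 11260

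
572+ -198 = 374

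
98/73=1 + 25/73 = 1.34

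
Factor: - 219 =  - 3^1*73^1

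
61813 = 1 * 61813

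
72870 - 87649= - 14779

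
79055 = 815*97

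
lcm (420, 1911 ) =38220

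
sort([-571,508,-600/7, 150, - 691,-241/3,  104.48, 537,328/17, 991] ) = [ -691,  -  571, - 600/7, - 241/3, 328/17, 104.48, 150,508,537,991]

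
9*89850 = 808650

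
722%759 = 722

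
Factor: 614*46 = 2^2* 23^1 *307^1 = 28244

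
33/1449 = 11/483  =  0.02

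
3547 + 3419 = 6966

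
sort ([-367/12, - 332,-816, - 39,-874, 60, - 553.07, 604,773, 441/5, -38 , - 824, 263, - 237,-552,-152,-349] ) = [  -  874,-824, - 816,-553.07, - 552, - 349 , - 332,-237, -152, - 39,  -  38 ,-367/12,60, 441/5,263,604, 773] 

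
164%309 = 164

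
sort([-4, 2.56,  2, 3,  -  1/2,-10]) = [-10,-4,-1/2,2,2.56, 3 ] 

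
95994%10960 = 8314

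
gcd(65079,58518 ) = 9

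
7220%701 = 210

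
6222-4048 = 2174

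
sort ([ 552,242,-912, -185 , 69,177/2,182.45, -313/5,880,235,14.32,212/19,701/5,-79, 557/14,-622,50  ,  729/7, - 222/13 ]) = [ - 912, - 622, - 185,-79, - 313/5, -222/13,212/19,14.32,  557/14,50,69,177/2,729/7,701/5,182.45, 235, 242 , 552,880 ]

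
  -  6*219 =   -  1314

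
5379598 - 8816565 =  - 3436967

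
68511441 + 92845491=161356932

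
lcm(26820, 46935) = 187740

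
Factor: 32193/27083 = 63/53 = 3^2*7^1 * 53^( -1 ) 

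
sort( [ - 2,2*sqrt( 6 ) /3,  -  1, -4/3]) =[-2, -4/3, - 1, 2*sqrt( 6 )/3]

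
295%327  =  295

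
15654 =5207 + 10447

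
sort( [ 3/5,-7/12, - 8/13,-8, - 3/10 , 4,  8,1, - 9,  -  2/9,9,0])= [-9 ,-8, - 8/13, - 7/12, - 3/10, - 2/9,  0,3/5, 1,4  ,  8, 9 ]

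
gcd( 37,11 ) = 1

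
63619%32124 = 31495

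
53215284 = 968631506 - 915416222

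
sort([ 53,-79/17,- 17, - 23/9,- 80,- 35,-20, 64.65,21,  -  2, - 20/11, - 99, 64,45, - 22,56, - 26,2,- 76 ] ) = [ -99,-80,  -  76,- 35  ,- 26,-22, - 20, - 17, - 79/17,- 23/9, - 2,  -  20/11, 2,21,45,53,56, 64,64.65 ]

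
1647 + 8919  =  10566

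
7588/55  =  137 + 53/55= 137.96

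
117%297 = 117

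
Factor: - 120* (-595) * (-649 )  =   - 2^3*3^1 * 5^2 * 7^1*11^1*17^1*59^1 = - 46338600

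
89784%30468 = 28848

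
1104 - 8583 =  - 7479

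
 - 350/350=- 1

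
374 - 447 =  - 73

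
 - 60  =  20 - 80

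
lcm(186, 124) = 372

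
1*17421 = 17421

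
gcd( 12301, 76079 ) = 1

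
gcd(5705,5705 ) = 5705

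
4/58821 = 4/58821 = 0.00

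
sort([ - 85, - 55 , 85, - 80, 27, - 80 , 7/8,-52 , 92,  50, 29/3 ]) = [ - 85 , - 80,-80, - 55 , - 52, 7/8,29/3,  27 , 50,85, 92 ]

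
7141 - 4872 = 2269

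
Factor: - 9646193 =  -41^1 * 235273^1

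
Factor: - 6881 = -7^1*983^1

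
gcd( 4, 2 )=2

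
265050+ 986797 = 1251847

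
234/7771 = 234/7771 = 0.03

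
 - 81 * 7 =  - 567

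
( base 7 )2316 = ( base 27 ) 149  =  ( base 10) 846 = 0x34E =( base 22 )1GA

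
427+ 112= 539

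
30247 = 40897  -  10650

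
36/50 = 18/25 = 0.72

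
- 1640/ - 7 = 234  +  2/7 = 234.29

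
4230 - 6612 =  - 2382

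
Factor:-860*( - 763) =2^2*5^1*7^1*43^1* 109^1  =  656180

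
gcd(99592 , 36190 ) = 2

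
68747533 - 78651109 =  - 9903576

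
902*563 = 507826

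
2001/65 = 30 + 51/65 = 30.78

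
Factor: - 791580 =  - 2^2* 3^1*5^1*79^1*167^1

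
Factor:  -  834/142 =-3^1*71^( - 1)*139^1 = -417/71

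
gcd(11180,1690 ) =130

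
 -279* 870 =-242730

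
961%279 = 124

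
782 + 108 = 890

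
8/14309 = 8/14309  =  0.00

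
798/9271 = 798/9271 = 0.09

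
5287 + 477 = 5764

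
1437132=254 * 5658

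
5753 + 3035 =8788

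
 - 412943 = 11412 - 424355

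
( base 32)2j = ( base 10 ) 83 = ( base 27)32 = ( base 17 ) 4F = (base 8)123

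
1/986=1/986 = 0.00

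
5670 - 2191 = 3479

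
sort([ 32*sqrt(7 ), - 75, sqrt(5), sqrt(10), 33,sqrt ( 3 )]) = [ -75, sqrt(3), sqrt(5 ),sqrt( 10 ), 33, 32 *sqrt( 7) ] 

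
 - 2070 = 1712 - 3782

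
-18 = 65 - 83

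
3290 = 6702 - 3412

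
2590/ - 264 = -1295/132 = -9.81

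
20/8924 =5/2231  =  0.00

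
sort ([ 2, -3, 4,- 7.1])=[  -  7.1, - 3, 2 , 4 ]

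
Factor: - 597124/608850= - 662/675 = - 2^1* 3^ (- 3 )*5^ ( - 2)*331^1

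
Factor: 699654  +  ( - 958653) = -258999 =-  3^1*13^1*29^1*229^1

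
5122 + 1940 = 7062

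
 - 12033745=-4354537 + - 7679208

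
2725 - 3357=-632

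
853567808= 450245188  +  403322620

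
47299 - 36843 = 10456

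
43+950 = 993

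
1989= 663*3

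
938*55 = 51590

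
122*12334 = 1504748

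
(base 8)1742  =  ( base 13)5b6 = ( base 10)994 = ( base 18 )314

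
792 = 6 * 132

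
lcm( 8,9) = 72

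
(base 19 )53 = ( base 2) 1100010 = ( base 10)98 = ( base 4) 1202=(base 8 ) 142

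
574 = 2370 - 1796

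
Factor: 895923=3^2*7^1*14221^1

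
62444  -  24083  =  38361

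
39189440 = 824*47560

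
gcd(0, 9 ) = 9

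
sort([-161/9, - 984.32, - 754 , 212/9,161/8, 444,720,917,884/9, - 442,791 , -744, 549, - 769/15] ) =[ - 984.32,-754, -744, - 442,-769/15 ,  -  161/9, 161/8,212/9,884/9, 444,549, 720,791,917 ]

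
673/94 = 673/94=7.16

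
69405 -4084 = 65321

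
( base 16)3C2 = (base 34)SA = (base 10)962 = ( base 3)1022122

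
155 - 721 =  - 566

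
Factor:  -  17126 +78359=3^1*20411^1 = 61233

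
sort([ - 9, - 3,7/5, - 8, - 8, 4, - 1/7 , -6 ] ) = [ - 9, - 8,-8,  -  6,- 3, - 1/7,  7/5,4]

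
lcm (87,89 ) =7743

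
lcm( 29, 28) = 812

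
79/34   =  79/34 = 2.32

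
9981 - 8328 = 1653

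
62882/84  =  748 + 25/42 = 748.60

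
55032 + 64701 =119733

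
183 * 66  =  12078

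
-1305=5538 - 6843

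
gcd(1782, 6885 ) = 81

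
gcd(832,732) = 4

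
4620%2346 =2274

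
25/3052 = 25/3052 = 0.01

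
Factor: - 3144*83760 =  - 263341440 = - 2^7*3^2*5^1 *131^1*349^1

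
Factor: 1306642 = 2^1*653321^1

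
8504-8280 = 224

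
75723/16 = 75723/16 = 4732.69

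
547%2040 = 547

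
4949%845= 724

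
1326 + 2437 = 3763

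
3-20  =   - 17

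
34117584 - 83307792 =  - 49190208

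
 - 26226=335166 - 361392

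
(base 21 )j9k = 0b10000110001100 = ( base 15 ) 2828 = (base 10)8588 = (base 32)8CC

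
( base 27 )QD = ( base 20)1FF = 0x2CB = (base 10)715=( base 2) 1011001011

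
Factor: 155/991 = 5^1*31^1*991^(-1 )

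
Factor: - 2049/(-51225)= 5^( - 2 ) = 1/25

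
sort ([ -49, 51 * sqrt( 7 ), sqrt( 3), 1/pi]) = [ - 49,1/pi,sqrt( 3 ), 51*sqrt( 7) ] 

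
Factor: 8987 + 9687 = 2^1*9337^1 = 18674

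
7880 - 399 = 7481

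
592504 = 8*74063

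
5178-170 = 5008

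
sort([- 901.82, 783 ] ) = [-901.82, 783]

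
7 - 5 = 2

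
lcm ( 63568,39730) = 317840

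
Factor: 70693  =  7^1*10099^1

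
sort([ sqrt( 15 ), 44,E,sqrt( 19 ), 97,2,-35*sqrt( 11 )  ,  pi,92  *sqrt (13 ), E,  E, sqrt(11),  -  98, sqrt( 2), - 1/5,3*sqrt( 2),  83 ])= [ - 35*  sqrt( 11),-98, - 1/5,sqrt(2 ),2, E,E, E,pi,sqrt(11),sqrt( 15), 3 * sqrt( 2), sqrt(19),44,83,97,92 * sqrt( 13)]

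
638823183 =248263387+390559796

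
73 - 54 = 19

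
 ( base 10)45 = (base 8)55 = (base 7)63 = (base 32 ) 1D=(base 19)27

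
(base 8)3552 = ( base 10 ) 1898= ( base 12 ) 1122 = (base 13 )b30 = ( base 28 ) 2bm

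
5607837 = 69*81273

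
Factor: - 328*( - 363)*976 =116206464 = 2^7  *3^1 * 11^2*41^1*61^1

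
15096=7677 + 7419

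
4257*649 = 2762793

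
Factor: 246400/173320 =880/619 =2^4* 5^1 * 11^1*619^(  -  1)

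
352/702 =176/351 = 0.50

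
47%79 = 47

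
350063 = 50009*7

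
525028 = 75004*7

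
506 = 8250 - 7744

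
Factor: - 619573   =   - 619573^1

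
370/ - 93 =- 370/93 = - 3.98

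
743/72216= 743/72216 = 0.01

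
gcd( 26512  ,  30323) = 1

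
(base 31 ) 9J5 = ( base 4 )2100123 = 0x241b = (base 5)243433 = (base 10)9243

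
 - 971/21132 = -1+20161/21132 = - 0.05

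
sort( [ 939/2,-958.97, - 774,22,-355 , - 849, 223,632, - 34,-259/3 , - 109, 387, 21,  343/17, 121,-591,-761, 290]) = [ - 958.97, - 849,  -  774,-761,-591,-355,-109, - 259/3,-34,  343/17, 21 , 22, 121, 223,290, 387,939/2, 632]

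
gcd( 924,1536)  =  12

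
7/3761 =7/3761 = 0.00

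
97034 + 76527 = 173561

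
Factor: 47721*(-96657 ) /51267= -1537522899/17089 = -3^1*11^1 * 23^(-1) * 29^1*101^1*743^( - 1) *15907^1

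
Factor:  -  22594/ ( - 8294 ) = 29^( - 1 )*79^1 = 79/29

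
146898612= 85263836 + 61634776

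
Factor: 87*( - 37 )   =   - 3^1 * 29^1*37^1 = - 3219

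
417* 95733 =39920661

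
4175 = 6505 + -2330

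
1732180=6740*257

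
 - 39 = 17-56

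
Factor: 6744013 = 6744013^1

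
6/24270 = 1/4045  =  0.00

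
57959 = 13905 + 44054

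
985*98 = 96530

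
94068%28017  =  10017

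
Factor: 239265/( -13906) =-2^(  -  1)  *3^2 * 5^1* 13^1*17^( - 1)=- 585/34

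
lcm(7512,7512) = 7512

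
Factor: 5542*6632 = 2^4*17^1*163^1*829^1 = 36754544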